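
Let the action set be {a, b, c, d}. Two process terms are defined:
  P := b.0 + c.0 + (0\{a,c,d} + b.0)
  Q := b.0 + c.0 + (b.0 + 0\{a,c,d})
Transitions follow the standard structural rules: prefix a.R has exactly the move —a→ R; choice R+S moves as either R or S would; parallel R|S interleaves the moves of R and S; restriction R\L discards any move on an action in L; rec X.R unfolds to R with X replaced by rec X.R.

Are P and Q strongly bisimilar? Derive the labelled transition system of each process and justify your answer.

P's transition system — 2 states:
  m0 = b.0 + c.0 + (0\{a,c,d} + b.0) ⊢ =b=> m1, =c=> m1
  m1 = 0 ⊢ (no moves)
Q's transition system — 2 states:
  n0 = b.0 + c.0 + (b.0 + 0\{a,c,d}) ⊢ =b=> n1, =c=> n1
  n1 = 0 ⊢ (no moves)
Coarsest stable partition (strong bisimilarity classes):
  B0 = {m0, n0}
  B1 = {m1, n1}
m0 ∈ B0, n0 ∈ B0 → same block

YES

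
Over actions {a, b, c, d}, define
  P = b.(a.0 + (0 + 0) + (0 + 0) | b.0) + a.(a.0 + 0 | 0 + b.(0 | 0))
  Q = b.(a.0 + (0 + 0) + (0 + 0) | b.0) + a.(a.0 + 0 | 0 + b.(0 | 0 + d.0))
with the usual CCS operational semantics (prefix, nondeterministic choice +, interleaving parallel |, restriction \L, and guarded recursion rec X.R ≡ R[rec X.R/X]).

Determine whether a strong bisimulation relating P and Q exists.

Reachable graph of P (6 states):
  s0 = b.(a.0 + (0 + 0) + (0 + 0) | b.0) + a.(a.0 + 0 | 0 + b.(0 | 0)) has moves ··a··> s1, ··b··> s2
  s1 = a.0 + 0 | 0 + b.(0 | 0) has moves ··a··> s3, ··b··> s4
  s2 = a.0 + (0 + 0) + (0 + 0) | b.0 has moves ··a··> s3, ··b··> s5
  s3 = 0 has moves deadlocked
  s4 = 0 | 0 has moves deadlocked
  s5 = (0 + 0) | 0 has moves deadlocked
Reachable graph of Q (6 states):
  t0 = b.(a.0 + (0 + 0) + (0 + 0) | b.0) + a.(a.0 + 0 | 0 + b.(0 | 0 + d.0)) has moves ··a··> t1, ··b··> t2
  t1 = a.0 + 0 | 0 + b.(0 | 0 + d.0) has moves ··a··> t3, ··b··> t4
  t2 = a.0 + (0 + 0) + (0 + 0) | b.0 has moves ··a··> t3, ··b··> t5
  t3 = 0 has moves deadlocked
  t4 = 0 | 0 + d.0 has moves ··d··> t3
  t5 = (0 + 0) | 0 has moves deadlocked
Coarsest stable partition (strong bisimilarity classes):
  B0 = {s0}
  B1 = {s1, s2, t2}
  B2 = {s3, s4, s5, t3, t5}
  B3 = {t0}
  B4 = {t1}
  B5 = {t4}
s0 ∈ B0, t0 ∈ B3 → different blocks

NO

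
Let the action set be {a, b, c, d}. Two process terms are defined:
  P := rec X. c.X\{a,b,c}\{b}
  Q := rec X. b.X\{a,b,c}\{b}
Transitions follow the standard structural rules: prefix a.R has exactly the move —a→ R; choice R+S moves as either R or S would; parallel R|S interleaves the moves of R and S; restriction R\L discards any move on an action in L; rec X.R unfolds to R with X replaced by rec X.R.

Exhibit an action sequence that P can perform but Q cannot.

c

P's transition system — 2 states:
  m0 = rec X. c.X\{a,b,c}\{b} ⊢ =c=> m1
  m1 = (rec X. c.X\{a,b,c}\{b})\{a,b,c}\{b} ⊢ ·
Q's transition system — 2 states:
  n0 = rec X. b.X\{a,b,c}\{b} ⊢ =b=> n1
  n1 = (rec X. b.X\{a,b,c}\{b})\{a,b,c}\{b} ⊢ ·
Run σ = ⟨c⟩ on P: start {m0}
  [1] c ⇒ {m1}
  — P admits the full trace.
Run σ = ⟨c⟩ on Q: start {n0}
  [1] c ⇒ ∅  — Q cannot continue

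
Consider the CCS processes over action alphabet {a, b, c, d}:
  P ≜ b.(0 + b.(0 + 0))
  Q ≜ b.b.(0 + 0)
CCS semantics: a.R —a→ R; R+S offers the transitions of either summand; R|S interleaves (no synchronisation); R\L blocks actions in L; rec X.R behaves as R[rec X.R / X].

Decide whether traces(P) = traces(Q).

LTS(P): 3 reachable states
  u0 = b.(0 + b.(0 + 0)) → --b--▸ u1
  u1 = 0 + b.(0 + 0) → --b--▸ u2
  u2 = 0 + 0 → (no moves)
LTS(Q): 3 reachable states
  v0 = b.b.(0 + 0) → --b--▸ v1
  v1 = b.(0 + 0) → --b--▸ v2
  v2 = 0 + 0 → (no moves)
Partition-refinement fixed point:
  B0 = {u0, v0}
  B1 = {u1, v1}
  B2 = {u2, v2}
u0 ∈ B0, v0 ∈ B0 → same block
Bisimilar ⇒ trace-equivalent.

YES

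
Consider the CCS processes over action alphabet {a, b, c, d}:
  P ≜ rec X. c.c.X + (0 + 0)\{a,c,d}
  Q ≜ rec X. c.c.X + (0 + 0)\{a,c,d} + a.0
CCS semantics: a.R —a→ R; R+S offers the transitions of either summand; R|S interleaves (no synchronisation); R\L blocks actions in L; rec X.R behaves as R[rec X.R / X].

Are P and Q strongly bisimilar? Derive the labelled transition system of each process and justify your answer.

LTS(P): 2 reachable states
  s0 = rec X. c.c.X + (0 + 0)\{a,c,d} has moves ··c··> s1
  s1 = c.(rec X. c.c.X + (0 + 0)\{a,c,d}) has moves ··c··> s0
LTS(Q): 3 reachable states
  t0 = rec X. c.c.X + (0 + 0)\{a,c,d} + a.0 has moves ··a··> t1, ··c··> t2
  t1 = 0 has moves (no moves)
  t2 = c.(rec X. c.c.X + (0 + 0)\{a,c,d} + a.0) has moves ··c··> t0
Coarsest stable partition (strong bisimilarity classes):
  B0 = {s0, s1}
  B1 = {t0}
  B2 = {t2}
  B3 = {t1}
s0 ∈ B0, t0 ∈ B1 → different blocks

not bisimilar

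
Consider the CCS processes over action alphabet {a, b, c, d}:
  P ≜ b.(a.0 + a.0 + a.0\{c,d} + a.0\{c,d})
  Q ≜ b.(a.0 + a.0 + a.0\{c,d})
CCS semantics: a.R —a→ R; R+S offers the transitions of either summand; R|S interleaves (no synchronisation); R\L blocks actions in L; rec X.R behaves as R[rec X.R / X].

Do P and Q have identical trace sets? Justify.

traces(P) = traces(Q)

Reachable graph of P (4 states):
  p0 = b.(a.0 + a.0 + a.0\{c,d} + a.0\{c,d}) has moves =b=> p1
  p1 = a.0 + a.0 + a.0\{c,d} + a.0\{c,d} has moves =a=> p2, =a=> p3
  p2 = 0 has moves stopped
  p3 = 0\{c,d} has moves stopped
Reachable graph of Q (4 states):
  q0 = b.(a.0 + a.0 + a.0\{c,d}) has moves =b=> q1
  q1 = a.0 + a.0 + a.0\{c,d} has moves =a=> q2, =a=> q3
  q2 = 0 has moves stopped
  q3 = 0\{c,d} has moves stopped
Bisimilarity quotient blocks:
  B0 = {p0, q0}
  B1 = {p1, q1}
  B2 = {p2, p3, q2, q3}
p0 ∈ B0, q0 ∈ B0 → same block
Bisimilar ⇒ trace-equivalent.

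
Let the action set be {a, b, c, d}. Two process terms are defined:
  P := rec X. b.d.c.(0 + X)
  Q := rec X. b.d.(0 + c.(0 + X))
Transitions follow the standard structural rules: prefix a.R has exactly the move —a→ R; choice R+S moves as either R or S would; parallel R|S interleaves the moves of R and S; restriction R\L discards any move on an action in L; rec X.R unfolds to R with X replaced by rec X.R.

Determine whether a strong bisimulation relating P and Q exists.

P ~ Q

Reachable graph of P (4 states):
  u0 = rec X. b.d.c.(0 + X) → =b=> u1
  u1 = d.c.(0 + (rec X. b.d.c.(0 + X))) → =d=> u2
  u2 = c.(0 + (rec X. b.d.c.(0 + X))) → =c=> u3
  u3 = 0 + (rec X. b.d.c.(0 + X)) → =b=> u1
Reachable graph of Q (4 states):
  v0 = rec X. b.d.(0 + c.(0 + X)) → =b=> v1
  v1 = d.(0 + c.(0 + (rec X. b.d.(0 + c.(0 + X))))) → =d=> v2
  v2 = 0 + c.(0 + (rec X. b.d.(0 + c.(0 + X)))) → =c=> v3
  v3 = 0 + (rec X. b.d.(0 + c.(0 + X))) → =b=> v1
Bisimilarity quotient blocks:
  B0 = {u0, u3, v0, v3}
  B1 = {u1, v1}
  B2 = {u2, v2}
u0 ∈ B0, v0 ∈ B0 → same block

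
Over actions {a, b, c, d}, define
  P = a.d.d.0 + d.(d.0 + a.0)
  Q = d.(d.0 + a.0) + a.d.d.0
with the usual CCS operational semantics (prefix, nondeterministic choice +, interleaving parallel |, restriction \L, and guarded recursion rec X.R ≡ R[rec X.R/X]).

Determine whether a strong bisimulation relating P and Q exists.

Reachable graph of P (5 states):
  u0 = a.d.d.0 + d.(d.0 + a.0) → -a-> u1, -d-> u2
  u1 = d.d.0 → -d-> u3
  u2 = d.0 + a.0 → -a-> u4, -d-> u4
  u3 = d.0 → -d-> u4
  u4 = 0 → (no moves)
Reachable graph of Q (5 states):
  v0 = d.(d.0 + a.0) + a.d.d.0 → -a-> v1, -d-> v2
  v1 = d.d.0 → -d-> v3
  v2 = d.0 + a.0 → -a-> v4, -d-> v4
  v3 = d.0 → -d-> v4
  v4 = 0 → (no moves)
Coarsest stable partition (strong bisimilarity classes):
  B0 = {u0, v0}
  B1 = {u1, v1}
  B2 = {u3, v3}
  B3 = {u4, v4}
  B4 = {u2, v2}
u0 ∈ B0, v0 ∈ B0 → same block

P ~ Q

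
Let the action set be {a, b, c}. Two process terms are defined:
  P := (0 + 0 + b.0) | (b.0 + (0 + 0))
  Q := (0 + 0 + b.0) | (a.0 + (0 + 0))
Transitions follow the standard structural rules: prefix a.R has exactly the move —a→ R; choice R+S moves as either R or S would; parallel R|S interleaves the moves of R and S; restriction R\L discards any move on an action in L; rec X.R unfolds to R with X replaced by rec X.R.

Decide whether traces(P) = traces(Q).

P's transition system — 4 states:
  u0 = (0 + 0 + b.0) | (b.0 + (0 + 0)) ⊢ =b=> u1, =b=> u2
  u1 = (0 + 0 + b.0) | 0 ⊢ =b=> u3
  u2 = 0 | (b.0 + (0 + 0)) ⊢ =b=> u3
  u3 = 0 | 0 ⊢ deadlocked
Q's transition system — 4 states:
  v0 = (0 + 0 + b.0) | (a.0 + (0 + 0)) ⊢ =a=> v1, =b=> v2
  v1 = (0 + 0 + b.0) | 0 ⊢ =b=> v3
  v2 = 0 | (a.0 + (0 + 0)) ⊢ =a=> v3
  v3 = 0 | 0 ⊢ deadlocked
Executing bb from P (initial set {u0}):
  after b @ step 1: {u1, u2}
  after b @ step 2: {u3}
  ✓ P
Executing bb from Q (initial set {v0}):
  after b @ step 1: {v2}
  after b @ step 2: ∅ (Q stuck)

NO — witness ⟨bb⟩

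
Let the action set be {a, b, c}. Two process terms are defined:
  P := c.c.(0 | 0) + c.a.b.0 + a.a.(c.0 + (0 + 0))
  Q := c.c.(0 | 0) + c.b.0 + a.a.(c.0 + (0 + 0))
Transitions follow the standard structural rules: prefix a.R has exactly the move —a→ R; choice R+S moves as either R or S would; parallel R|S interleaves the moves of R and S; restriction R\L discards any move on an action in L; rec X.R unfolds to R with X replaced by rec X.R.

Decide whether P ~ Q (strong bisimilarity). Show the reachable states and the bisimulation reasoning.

P's transition system — 8 states:
  m0 = c.c.(0 | 0) + c.a.b.0 + a.a.(c.0 + (0 + 0)) | —a→ m1, —c→ m2, —c→ m3
  m1 = a.(c.0 + (0 + 0)) | —a→ m4
  m2 = a.b.0 | —a→ m5
  m3 = c.(0 | 0) | —c→ m6
  m4 = c.0 + (0 + 0) | —c→ m7
  m5 = b.0 | —b→ m7
  m6 = 0 | 0 | stopped
  m7 = 0 | stopped
Q's transition system — 7 states:
  n0 = c.c.(0 | 0) + c.b.0 + a.a.(c.0 + (0 + 0)) | —a→ n1, —c→ n2, —c→ n3
  n1 = a.(c.0 + (0 + 0)) | —a→ n4
  n2 = b.0 | —b→ n5
  n3 = c.(0 | 0) | —c→ n6
  n4 = c.0 + (0 + 0) | —c→ n5
  n5 = 0 | stopped
  n6 = 0 | 0 | stopped
Partition-refinement fixed point:
  B0 = {m0}
  B1 = {m1, n1}
  B2 = {m3, m4, n3, n4}
  B3 = {m6, m7, n5, n6}
  B4 = {m2}
  B5 = {m5, n2}
  B6 = {n0}
m0 ∈ B0, n0 ∈ B6 → different blocks

not bisimilar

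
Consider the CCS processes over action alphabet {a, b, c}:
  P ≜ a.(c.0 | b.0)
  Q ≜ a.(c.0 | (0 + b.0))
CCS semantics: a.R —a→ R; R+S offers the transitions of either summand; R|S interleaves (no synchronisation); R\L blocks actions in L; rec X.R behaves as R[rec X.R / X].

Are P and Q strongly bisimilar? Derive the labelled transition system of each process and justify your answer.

bisimilar

LTS(P): 5 reachable states
  u0 = a.(c.0 | b.0) :: =a=> u1
  u1 = c.0 | b.0 :: =b=> u2, =c=> u3
  u2 = c.0 | 0 :: =c=> u4
  u3 = 0 | b.0 :: =b=> u4
  u4 = 0 | 0 :: ·
LTS(Q): 5 reachable states
  v0 = a.(c.0 | (0 + b.0)) :: =a=> v1
  v1 = c.0 | (0 + b.0) :: =b=> v2, =c=> v3
  v2 = c.0 | 0 :: =c=> v4
  v3 = 0 | (0 + b.0) :: =b=> v4
  v4 = 0 | 0 :: ·
Partition-refinement fixed point:
  B0 = {u0, v0}
  B1 = {u1, v1}
  B2 = {u3, v3}
  B3 = {u4, v4}
  B4 = {u2, v2}
u0 ∈ B0, v0 ∈ B0 → same block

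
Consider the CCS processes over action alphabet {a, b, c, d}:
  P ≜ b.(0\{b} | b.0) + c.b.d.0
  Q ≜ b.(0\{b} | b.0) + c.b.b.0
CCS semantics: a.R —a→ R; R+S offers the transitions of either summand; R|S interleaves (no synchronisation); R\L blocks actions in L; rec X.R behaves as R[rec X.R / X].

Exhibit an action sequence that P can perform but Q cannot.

cbd

LTS(P): 6 reachable states
  u0 = b.(0\{b} | b.0) + c.b.d.0 | —b→ u1, —c→ u2
  u1 = 0\{b} | b.0 | —b→ u3
  u2 = b.d.0 | —b→ u4
  u3 = 0\{b} | 0 | stopped
  u4 = d.0 | —d→ u5
  u5 = 0 | stopped
LTS(Q): 6 reachable states
  v0 = b.(0\{b} | b.0) + c.b.b.0 | —b→ v1, —c→ v2
  v1 = 0\{b} | b.0 | —b→ v3
  v2 = b.b.0 | —b→ v4
  v3 = 0\{b} | 0 | stopped
  v4 = b.0 | —b→ v5
  v5 = 0 | stopped
Run σ = ⟨cbd⟩ on P: start {u0}
  step 1 (c): {u2}
  step 2 (b): {u4}
  step 3 (d): {u5}
  ✓ P
Run σ = ⟨cbd⟩ on Q: start {v0}
  step 1 (c): {v2}
  step 2 (b): {v4}
  step 3 (d): no successor for Q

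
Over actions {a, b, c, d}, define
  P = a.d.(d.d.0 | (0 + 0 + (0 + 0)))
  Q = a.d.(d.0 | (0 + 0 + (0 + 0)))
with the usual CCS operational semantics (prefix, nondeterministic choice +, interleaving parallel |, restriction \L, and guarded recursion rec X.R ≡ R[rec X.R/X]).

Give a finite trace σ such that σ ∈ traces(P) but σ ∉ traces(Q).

addd

LTS(P): 5 reachable states
  s0 = a.d.(d.d.0 | (0 + 0 + (0 + 0))) → -a-> s1
  s1 = d.(d.d.0 | (0 + 0 + (0 + 0))) → -d-> s2
  s2 = d.d.0 | (0 + 0 + (0 + 0)) → -d-> s3
  s3 = d.0 | (0 + 0 + (0 + 0)) → -d-> s4
  s4 = 0 | (0 + 0 + (0 + 0)) → (no moves)
LTS(Q): 4 reachable states
  t0 = a.d.(d.0 | (0 + 0 + (0 + 0))) → -a-> t1
  t1 = d.(d.0 | (0 + 0 + (0 + 0))) → -d-> t2
  t2 = d.0 | (0 + 0 + (0 + 0)) → -d-> t3
  t3 = 0 | (0 + 0 + (0 + 0)) → (no moves)
Trace ⟨addd⟩ through P, begin at {s0}:
  [1] a ⇒ {s1}
  [2] d ⇒ {s2}
  [3] d ⇒ {s3}
  [4] d ⇒ {s4}
  — P admits the full trace.
Trace ⟨addd⟩ through Q, begin at {t0}:
  [1] a ⇒ {t1}
  [2] d ⇒ {t2}
  [3] d ⇒ {t3}
  [4] d ⇒ no successor for Q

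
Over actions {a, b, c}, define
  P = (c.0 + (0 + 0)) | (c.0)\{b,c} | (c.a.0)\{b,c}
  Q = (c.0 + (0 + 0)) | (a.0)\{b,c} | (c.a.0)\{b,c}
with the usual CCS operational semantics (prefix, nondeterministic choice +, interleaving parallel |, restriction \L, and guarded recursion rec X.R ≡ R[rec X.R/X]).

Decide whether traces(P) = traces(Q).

P's transition system — 2 states:
  s0 = (c.0 + (0 + 0)) | (c.0)\{b,c} | (c.a.0)\{b,c} | ··c··> s1
  s1 = 0 | (c.0)\{b,c} | (c.a.0)\{b,c} | (no moves)
Q's transition system — 4 states:
  t0 = (c.0 + (0 + 0)) | (a.0)\{b,c} | (c.a.0)\{b,c} | ··a··> t1, ··c··> t2
  t1 = (c.0 + (0 + 0)) | 0\{b,c} | (c.a.0)\{b,c} | ··c··> t3
  t2 = 0 | (a.0)\{b,c} | (c.a.0)\{b,c} | ··a··> t3
  t3 = 0 | 0\{b,c} | (c.a.0)\{b,c} | (no moves)
Run σ = ⟨a⟩ on Q: start {t0}
  step 1 (a): {t1}
  — Q admits the full trace.
Run σ = ⟨a⟩ on P: start {s0}
  step 1 (a): ∅ (P stuck)

NO — witness ⟨a⟩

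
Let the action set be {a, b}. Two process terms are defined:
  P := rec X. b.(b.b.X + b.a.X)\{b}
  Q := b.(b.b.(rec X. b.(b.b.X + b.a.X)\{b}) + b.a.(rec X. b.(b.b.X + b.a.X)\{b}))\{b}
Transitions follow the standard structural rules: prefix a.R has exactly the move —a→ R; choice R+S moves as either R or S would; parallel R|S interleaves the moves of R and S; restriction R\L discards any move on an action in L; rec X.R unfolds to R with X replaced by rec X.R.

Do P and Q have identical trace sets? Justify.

trace-equivalent

P's transition system — 2 states:
  s0 = rec X. b.(b.b.X + b.a.X)\{b} ⊢ =b=> s1
  s1 = (b.b.(rec X. b.(b.b.X + b.a.X)\{b}) + b.a.(rec X. b.(b.b.X + b.a.X)\{b}))\{b} ⊢ stopped
Q's transition system — 2 states:
  t0 = b.(b.b.(rec X. b.(b.b.X + b.a.X)\{b}) + b.a.(rec X. b.(b.b.X + b.a.X)\{b}))\{b} ⊢ =b=> t1
  t1 = (b.b.(rec X. b.(b.b.X + b.a.X)\{b}) + b.a.(rec X. b.(b.b.X + b.a.X)\{b}))\{b} ⊢ stopped
Partition-refinement fixed point:
  B0 = {s0, t0}
  B1 = {s1, t1}
s0 ∈ B0, t0 ∈ B0 → same block
Bisimilar ⇒ trace-equivalent.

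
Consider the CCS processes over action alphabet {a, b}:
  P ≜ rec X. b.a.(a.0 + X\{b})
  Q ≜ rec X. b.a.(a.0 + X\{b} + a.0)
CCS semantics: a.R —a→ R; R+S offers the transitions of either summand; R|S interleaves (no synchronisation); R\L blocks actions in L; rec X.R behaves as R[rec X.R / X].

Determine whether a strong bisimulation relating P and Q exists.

YES

P's transition system — 4 states:
  p0 = rec X. b.a.(a.0 + X\{b}) has moves --b--▸ p1
  p1 = a.(a.0 + (rec X. b.a.(a.0 + X\{b}))\{b}) has moves --a--▸ p2
  p2 = a.0 + (rec X. b.a.(a.0 + X\{b}))\{b} has moves --a--▸ p3
  p3 = 0 has moves (no moves)
Q's transition system — 4 states:
  q0 = rec X. b.a.(a.0 + X\{b} + a.0) has moves --b--▸ q1
  q1 = a.(a.0 + (rec X. b.a.(a.0 + X\{b} + a.0))\{b} + a.0) has moves --a--▸ q2
  q2 = a.0 + (rec X. b.a.(a.0 + X\{b} + a.0))\{b} + a.0 has moves --a--▸ q3
  q3 = 0 has moves (no moves)
Bisimilarity quotient blocks:
  B0 = {p0, q0}
  B1 = {p1, q1}
  B2 = {p2, q2}
  B3 = {p3, q3}
p0 ∈ B0, q0 ∈ B0 → same block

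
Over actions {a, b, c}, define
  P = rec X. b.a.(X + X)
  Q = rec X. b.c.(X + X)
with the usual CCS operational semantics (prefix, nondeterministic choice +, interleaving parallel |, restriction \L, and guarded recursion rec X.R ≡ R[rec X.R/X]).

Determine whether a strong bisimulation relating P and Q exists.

P's transition system — 3 states:
  m0 = rec X. b.a.(X + X) → --b--▸ m1
  m1 = a.((rec X. b.a.(X + X)) + (rec X. b.a.(X + X))) → --a--▸ m2
  m2 = (rec X. b.a.(X + X)) + (rec X. b.a.(X + X)) → --b--▸ m1
Q's transition system — 3 states:
  n0 = rec X. b.c.(X + X) → --b--▸ n1
  n1 = c.((rec X. b.c.(X + X)) + (rec X. b.c.(X + X))) → --c--▸ n2
  n2 = (rec X. b.c.(X + X)) + (rec X. b.c.(X + X)) → --b--▸ n1
Bisimilarity quotient blocks:
  B0 = {m0, m2}
  B1 = {m1}
  B2 = {n0, n2}
  B3 = {n1}
m0 ∈ B0, n0 ∈ B2 → different blocks

NO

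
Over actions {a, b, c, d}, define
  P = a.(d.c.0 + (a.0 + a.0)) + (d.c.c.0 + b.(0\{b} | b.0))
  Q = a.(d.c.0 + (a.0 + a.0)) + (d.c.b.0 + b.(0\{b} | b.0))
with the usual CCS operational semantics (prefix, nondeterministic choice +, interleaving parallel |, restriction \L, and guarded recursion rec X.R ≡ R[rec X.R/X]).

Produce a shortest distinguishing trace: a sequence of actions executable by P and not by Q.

dcc

Reachable graph of P (7 states):
  s0 = a.(d.c.0 + (a.0 + a.0)) + (d.c.c.0 + b.(0\{b} | b.0)) ⊢ -a-> s1, -b-> s2, -d-> s3
  s1 = d.c.0 + (a.0 + a.0) ⊢ -a-> s4, -d-> s5
  s2 = 0\{b} | b.0 ⊢ -b-> s6
  s3 = c.c.0 ⊢ -c-> s5
  s4 = 0 ⊢ deadlocked
  s5 = c.0 ⊢ -c-> s4
  s6 = 0\{b} | 0 ⊢ deadlocked
Reachable graph of Q (8 states):
  t0 = a.(d.c.0 + (a.0 + a.0)) + (d.c.b.0 + b.(0\{b} | b.0)) ⊢ -a-> t1, -b-> t2, -d-> t3
  t1 = d.c.0 + (a.0 + a.0) ⊢ -a-> t4, -d-> t5
  t2 = 0\{b} | b.0 ⊢ -b-> t6
  t3 = c.b.0 ⊢ -c-> t7
  t4 = 0 ⊢ deadlocked
  t5 = c.0 ⊢ -c-> t4
  t6 = 0\{b} | 0 ⊢ deadlocked
  t7 = b.0 ⊢ -b-> t4
Executing dcc from P (initial set {s0}):
  after d @ step 1: {s3}
  after c @ step 2: {s5}
  after c @ step 3: {s4}
  — P admits the full trace.
Executing dcc from Q (initial set {t0}):
  after d @ step 1: {t3}
  after c @ step 2: {t7}
  after c @ step 3: ∅  — Q cannot continue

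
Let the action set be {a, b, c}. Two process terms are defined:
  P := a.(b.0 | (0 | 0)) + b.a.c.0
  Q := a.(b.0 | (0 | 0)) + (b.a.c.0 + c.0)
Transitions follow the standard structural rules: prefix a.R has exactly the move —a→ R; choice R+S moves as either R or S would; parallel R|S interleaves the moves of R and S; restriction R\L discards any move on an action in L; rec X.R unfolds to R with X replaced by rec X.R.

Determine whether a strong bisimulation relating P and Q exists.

P ≁ Q

Reachable graph of P (6 states):
  m0 = a.(b.0 | (0 | 0)) + b.a.c.0 | -a-> m1, -b-> m2
  m1 = b.0 | (0 | 0) | -b-> m3
  m2 = a.c.0 | -a-> m4
  m3 = 0 | (0 | 0) | ∅
  m4 = c.0 | -c-> m5
  m5 = 0 | ∅
Reachable graph of Q (6 states):
  n0 = a.(b.0 | (0 | 0)) + (b.a.c.0 + c.0) | -a-> n1, -b-> n2, -c-> n3
  n1 = b.0 | (0 | 0) | -b-> n4
  n2 = a.c.0 | -a-> n5
  n3 = 0 | ∅
  n4 = 0 | (0 | 0) | ∅
  n5 = c.0 | -c-> n3
Partition-refinement fixed point:
  B0 = {m0}
  B1 = {m1, n1}
  B2 = {m3, m5, n3, n4}
  B3 = {m2, n2}
  B4 = {m4, n5}
  B5 = {n0}
m0 ∈ B0, n0 ∈ B5 → different blocks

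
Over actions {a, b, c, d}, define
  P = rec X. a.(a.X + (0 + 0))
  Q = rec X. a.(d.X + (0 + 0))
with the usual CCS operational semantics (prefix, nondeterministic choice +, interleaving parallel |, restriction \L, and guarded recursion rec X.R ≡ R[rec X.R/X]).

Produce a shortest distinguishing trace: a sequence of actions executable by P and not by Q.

LTS(P): 2 reachable states
  u0 = rec X. a.(a.X + (0 + 0)) ⊢ =a=> u1
  u1 = a.(rec X. a.(a.X + (0 + 0))) + (0 + 0) ⊢ =a=> u0
LTS(Q): 2 reachable states
  v0 = rec X. a.(d.X + (0 + 0)) ⊢ =a=> v1
  v1 = d.(rec X. a.(d.X + (0 + 0))) + (0 + 0) ⊢ =d=> v0
Trace ⟨aa⟩ through P, begin at {u0}:
  step 1 (a): {u1}
  step 2 (a): {u0}
  ✓ P
Trace ⟨aa⟩ through Q, begin at {v0}:
  step 1 (a): {v1}
  step 2 (a): ∅  — Q cannot continue

aa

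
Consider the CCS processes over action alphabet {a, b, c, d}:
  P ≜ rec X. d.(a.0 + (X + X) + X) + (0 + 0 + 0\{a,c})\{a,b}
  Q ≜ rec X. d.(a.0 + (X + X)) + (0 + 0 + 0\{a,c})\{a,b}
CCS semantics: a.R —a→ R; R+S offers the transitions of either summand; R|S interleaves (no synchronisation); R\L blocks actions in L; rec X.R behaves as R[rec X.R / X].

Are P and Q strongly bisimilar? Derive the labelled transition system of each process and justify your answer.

bisimilar

P's transition system — 3 states:
  m0 = rec X. d.(a.0 + (X + X) + X) + (0 + 0 + 0\{a,c})\{a,b} has moves —d→ m1
  m1 = a.0 + ((rec X. d.(a.0 + (X + X) + X) + (0 + 0 + 0\{a,c})\{a,b}) + (rec X. d.(a.0 + (X + X) + X) + (0 + 0 + 0\{a,c})\{a,b})) + (rec X. d.(a.0 + (X + X) + X) + (0 + 0 + 0\{a,c})\{a,b}) has moves —a→ m2, —d→ m1
  m2 = 0 has moves (no moves)
Q's transition system — 3 states:
  n0 = rec X. d.(a.0 + (X + X)) + (0 + 0 + 0\{a,c})\{a,b} has moves —d→ n1
  n1 = a.0 + ((rec X. d.(a.0 + (X + X)) + (0 + 0 + 0\{a,c})\{a,b}) + (rec X. d.(a.0 + (X + X)) + (0 + 0 + 0\{a,c})\{a,b})) has moves —a→ n2, —d→ n1
  n2 = 0 has moves (no moves)
Bisimilarity quotient blocks:
  B0 = {m0, n0}
  B1 = {m1, n1}
  B2 = {m2, n2}
m0 ∈ B0, n0 ∈ B0 → same block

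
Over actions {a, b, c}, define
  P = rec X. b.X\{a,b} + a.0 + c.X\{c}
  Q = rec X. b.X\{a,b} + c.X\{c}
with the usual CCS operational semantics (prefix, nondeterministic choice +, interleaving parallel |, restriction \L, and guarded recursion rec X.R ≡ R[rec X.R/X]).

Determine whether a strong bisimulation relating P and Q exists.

P's transition system — 7 states:
  m0 = rec X. b.X\{a,b} + a.0 + c.X\{c} ⊢ =a=> m1, =b=> m2, =c=> m3
  m1 = 0 ⊢ ∅
  m2 = (rec X. b.X\{a,b} + a.0 + c.X\{c})\{a,b} ⊢ =c=> m4
  m3 = (rec X. b.X\{a,b} + a.0 + c.X\{c})\{c} ⊢ =a=> m5, =b=> m6
  m4 = (rec X. b.X\{a,b} + a.0 + c.X\{c})\{c}\{a,b} ⊢ ∅
  m5 = 0\{c} ⊢ ∅
  m6 = (rec X. b.X\{a,b} + a.0 + c.X\{c})\{a,b}\{c} ⊢ ∅
Q's transition system — 5 states:
  n0 = rec X. b.X\{a,b} + c.X\{c} ⊢ =b=> n1, =c=> n2
  n1 = (rec X. b.X\{a,b} + c.X\{c})\{a,b} ⊢ =c=> n3
  n2 = (rec X. b.X\{a,b} + c.X\{c})\{c} ⊢ =b=> n4
  n3 = (rec X. b.X\{a,b} + c.X\{c})\{c}\{a,b} ⊢ ∅
  n4 = (rec X. b.X\{a,b} + c.X\{c})\{a,b}\{c} ⊢ ∅
Coarsest stable partition (strong bisimilarity classes):
  B0 = {m0}
  B1 = {m3}
  B2 = {m1, m4, m5, m6, n3, n4}
  B3 = {m2, n1}
  B4 = {n0}
  B5 = {n2}
m0 ∈ B0, n0 ∈ B4 → different blocks

P ≁ Q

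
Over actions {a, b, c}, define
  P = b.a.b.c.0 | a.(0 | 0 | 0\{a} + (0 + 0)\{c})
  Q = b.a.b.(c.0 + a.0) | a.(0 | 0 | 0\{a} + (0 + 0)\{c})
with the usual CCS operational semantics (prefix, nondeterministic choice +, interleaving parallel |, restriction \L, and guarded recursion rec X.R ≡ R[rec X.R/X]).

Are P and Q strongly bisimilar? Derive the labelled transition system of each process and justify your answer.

LTS(P): 10 reachable states
  p0 = b.a.b.c.0 | a.(0 | 0 | 0\{a} + (0 + 0)\{c}) | —a→ p1, —b→ p2
  p1 = b.a.b.c.0 | (0 | 0 | 0\{a} + (0 + 0)\{c}) | —b→ p3
  p2 = a.b.c.0 | a.(0 | 0 | 0\{a} + (0 + 0)\{c}) | —a→ p3, —a→ p4
  p3 = a.b.c.0 | (0 | 0 | 0\{a} + (0 + 0)\{c}) | —a→ p5
  p4 = b.c.0 | a.(0 | 0 | 0\{a} + (0 + 0)\{c}) | —a→ p5, —b→ p6
  p5 = b.c.0 | (0 | 0 | 0\{a} + (0 + 0)\{c}) | —b→ p7
  p6 = c.0 | a.(0 | 0 | 0\{a} + (0 + 0)\{c}) | —a→ p7, —c→ p8
  p7 = c.0 | (0 | 0 | 0\{a} + (0 + 0)\{c}) | —c→ p9
  p8 = 0 | a.(0 | 0 | 0\{a} + (0 + 0)\{c}) | —a→ p9
  p9 = 0 | (0 | 0 | 0\{a} + (0 + 0)\{c}) | deadlocked
LTS(Q): 10 reachable states
  q0 = b.a.b.(c.0 + a.0) | a.(0 | 0 | 0\{a} + (0 + 0)\{c}) | —a→ q1, —b→ q2
  q1 = b.a.b.(c.0 + a.0) | (0 | 0 | 0\{a} + (0 + 0)\{c}) | —b→ q3
  q2 = a.b.(c.0 + a.0) | a.(0 | 0 | 0\{a} + (0 + 0)\{c}) | —a→ q3, —a→ q4
  q3 = a.b.(c.0 + a.0) | (0 | 0 | 0\{a} + (0 + 0)\{c}) | —a→ q5
  q4 = b.(c.0 + a.0) | a.(0 | 0 | 0\{a} + (0 + 0)\{c}) | —a→ q5, —b→ q6
  q5 = b.(c.0 + a.0) | (0 | 0 | 0\{a} + (0 + 0)\{c}) | —b→ q7
  q6 = (c.0 + a.0) | a.(0 | 0 | 0\{a} + (0 + 0)\{c}) | —a→ q7, —a→ q8, —c→ q8
  q7 = (c.0 + a.0) | (0 | 0 | 0\{a} + (0 + 0)\{c}) | —a→ q9, —c→ q9
  q8 = 0 | a.(0 | 0 | 0\{a} + (0 + 0)\{c}) | —a→ q9
  q9 = 0 | (0 | 0 | 0\{a} + (0 + 0)\{c}) | deadlocked
Partition-refinement fixed point:
  B0 = {p0}
  B1 = {p1}
  B2 = {p3}
  B3 = {p5}
  B4 = {p7}
  B5 = {p9, q9}
  B6 = {p2}
  B7 = {p4}
  B8 = {p6}
  B9 = {p8, q8}
  B10 = {q0}
  B11 = {q2}
  B12 = {q4}
  B13 = {q5}
  B14 = {q7}
  B15 = {q6}
  B16 = {q3}
  B17 = {q1}
p0 ∈ B0, q0 ∈ B10 → different blocks

not bisimilar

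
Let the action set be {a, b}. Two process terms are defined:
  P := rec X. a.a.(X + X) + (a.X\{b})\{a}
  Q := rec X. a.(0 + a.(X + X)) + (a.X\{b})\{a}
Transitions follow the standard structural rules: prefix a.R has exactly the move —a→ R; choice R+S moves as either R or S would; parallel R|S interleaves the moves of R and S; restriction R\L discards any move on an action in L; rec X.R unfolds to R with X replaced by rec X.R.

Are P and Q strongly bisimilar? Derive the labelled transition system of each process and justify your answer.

P ~ Q

LTS(P): 3 reachable states
  u0 = rec X. a.a.(X + X) + (a.X\{b})\{a} :: ··a··> u1
  u1 = a.((rec X. a.a.(X + X) + (a.X\{b})\{a}) + (rec X. a.a.(X + X) + (a.X\{b})\{a})) :: ··a··> u2
  u2 = (rec X. a.a.(X + X) + (a.X\{b})\{a}) + (rec X. a.a.(X + X) + (a.X\{b})\{a}) :: ··a··> u1
LTS(Q): 3 reachable states
  v0 = rec X. a.(0 + a.(X + X)) + (a.X\{b})\{a} :: ··a··> v1
  v1 = 0 + a.((rec X. a.(0 + a.(X + X)) + (a.X\{b})\{a}) + (rec X. a.(0 + a.(X + X)) + (a.X\{b})\{a})) :: ··a··> v2
  v2 = (rec X. a.(0 + a.(X + X)) + (a.X\{b})\{a}) + (rec X. a.(0 + a.(X + X)) + (a.X\{b})\{a}) :: ··a··> v1
Bisimilarity quotient blocks:
  B0 = {u0, u1, u2, v0, v1, v2}
u0 ∈ B0, v0 ∈ B0 → same block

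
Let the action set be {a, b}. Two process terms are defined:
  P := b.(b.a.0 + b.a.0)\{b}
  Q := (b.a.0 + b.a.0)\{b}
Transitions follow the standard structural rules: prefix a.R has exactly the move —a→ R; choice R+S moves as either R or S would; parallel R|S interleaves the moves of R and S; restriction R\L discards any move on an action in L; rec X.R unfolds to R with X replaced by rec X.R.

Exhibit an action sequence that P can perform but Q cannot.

P's transition system — 2 states:
  u0 = b.(b.a.0 + b.a.0)\{b} has moves ··b··> u1
  u1 = (b.a.0 + b.a.0)\{b} has moves stopped
Q's transition system — 1 states:
  v0 = (b.a.0 + b.a.0)\{b} has moves stopped
Run σ = ⟨b⟩ on P: start {u0}
  [1] b ⇒ {u1}
  P completes σ.
Run σ = ⟨b⟩ on Q: start {v0}
  [1] b ⇒ ∅  — Q cannot continue

b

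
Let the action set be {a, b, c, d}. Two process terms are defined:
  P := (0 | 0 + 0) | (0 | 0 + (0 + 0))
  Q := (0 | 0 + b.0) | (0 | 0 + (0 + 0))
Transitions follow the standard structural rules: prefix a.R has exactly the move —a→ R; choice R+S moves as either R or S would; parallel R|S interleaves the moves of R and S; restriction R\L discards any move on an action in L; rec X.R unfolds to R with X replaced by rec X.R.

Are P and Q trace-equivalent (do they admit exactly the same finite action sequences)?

P's transition system — 1 states:
  m0 = (0 | 0 + 0) | (0 | 0 + (0 + 0)) ⊢ ·
Q's transition system — 2 states:
  n0 = (0 | 0 + b.0) | (0 | 0 + (0 + 0)) ⊢ --b--▸ n1
  n1 = 0 | (0 | 0 + (0 + 0)) ⊢ ·
Trace ⟨b⟩ through Q, begin at {n0}:
  step 1 (b): {n1}
  — Q admits the full trace.
Trace ⟨b⟩ through P, begin at {m0}:
  step 1 (b): ∅ (P stuck)

trace-distinct — witness ⟨b⟩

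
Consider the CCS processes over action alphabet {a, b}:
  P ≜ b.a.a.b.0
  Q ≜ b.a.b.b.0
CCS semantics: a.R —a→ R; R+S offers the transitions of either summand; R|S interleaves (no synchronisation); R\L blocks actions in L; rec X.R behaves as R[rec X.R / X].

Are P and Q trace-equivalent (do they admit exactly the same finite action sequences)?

LTS(P): 5 reachable states
  p0 = b.a.a.b.0 → —b→ p1
  p1 = a.a.b.0 → —a→ p2
  p2 = a.b.0 → —a→ p3
  p3 = b.0 → —b→ p4
  p4 = 0 → ∅
LTS(Q): 5 reachable states
  q0 = b.a.b.b.0 → —b→ q1
  q1 = a.b.b.0 → —a→ q2
  q2 = b.b.0 → —b→ q3
  q3 = b.0 → —b→ q4
  q4 = 0 → ∅
Executing baa from P (initial set {p0}):
  [1] b ⇒ {p1}
  [2] a ⇒ {p2}
  [3] a ⇒ {p3}
  P completes σ.
Executing baa from Q (initial set {q0}):
  [1] b ⇒ {q1}
  [2] a ⇒ {q2}
  [3] a ⇒ ∅  — Q cannot continue

trace-distinct — witness ⟨baa⟩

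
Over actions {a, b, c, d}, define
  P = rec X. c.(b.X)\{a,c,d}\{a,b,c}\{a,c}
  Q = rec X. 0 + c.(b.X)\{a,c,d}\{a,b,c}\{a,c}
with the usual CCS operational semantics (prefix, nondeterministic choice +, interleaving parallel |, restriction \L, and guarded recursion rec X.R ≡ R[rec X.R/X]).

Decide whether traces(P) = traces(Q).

traces(P) = traces(Q)

Reachable graph of P (2 states):
  s0 = rec X. c.(b.X)\{a,c,d}\{a,b,c}\{a,c} → ··c··> s1
  s1 = (b.(rec X. c.(b.X)\{a,c,d}\{a,b,c}\{a,c}))\{a,c,d}\{a,b,c}\{a,c} → ·
Reachable graph of Q (2 states):
  t0 = rec X. 0 + c.(b.X)\{a,c,d}\{a,b,c}\{a,c} → ··c··> t1
  t1 = (b.(rec X. 0 + c.(b.X)\{a,c,d}\{a,b,c}\{a,c}))\{a,c,d}\{a,b,c}\{a,c} → ·
Partition-refinement fixed point:
  B0 = {s0, t0}
  B1 = {s1, t1}
s0 ∈ B0, t0 ∈ B0 → same block
Bisimilar ⇒ trace-equivalent.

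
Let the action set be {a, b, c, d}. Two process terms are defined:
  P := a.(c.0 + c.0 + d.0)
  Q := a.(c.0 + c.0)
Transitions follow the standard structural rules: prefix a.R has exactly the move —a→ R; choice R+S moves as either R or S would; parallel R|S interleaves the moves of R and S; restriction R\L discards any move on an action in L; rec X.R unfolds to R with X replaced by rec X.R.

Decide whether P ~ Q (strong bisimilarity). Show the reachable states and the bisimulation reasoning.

P's transition system — 3 states:
  u0 = a.(c.0 + c.0 + d.0) | -a-> u1
  u1 = c.0 + c.0 + d.0 | -c-> u2, -d-> u2
  u2 = 0 | deadlocked
Q's transition system — 3 states:
  v0 = a.(c.0 + c.0) | -a-> v1
  v1 = c.0 + c.0 | -c-> v2
  v2 = 0 | deadlocked
Coarsest stable partition (strong bisimilarity classes):
  B0 = {u0}
  B1 = {u1}
  B2 = {u2, v2}
  B3 = {v0}
  B4 = {v1}
u0 ∈ B0, v0 ∈ B3 → different blocks

NO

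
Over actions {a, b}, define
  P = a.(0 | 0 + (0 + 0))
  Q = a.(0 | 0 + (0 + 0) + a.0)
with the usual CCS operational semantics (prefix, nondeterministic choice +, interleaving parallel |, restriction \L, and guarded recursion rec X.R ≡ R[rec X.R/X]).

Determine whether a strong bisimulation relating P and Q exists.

Reachable graph of P (2 states):
  p0 = a.(0 | 0 + (0 + 0)) has moves --a--▸ p1
  p1 = 0 | 0 + (0 + 0) has moves ∅
Reachable graph of Q (3 states):
  q0 = a.(0 | 0 + (0 + 0) + a.0) has moves --a--▸ q1
  q1 = 0 | 0 + (0 + 0) + a.0 has moves --a--▸ q2
  q2 = 0 has moves ∅
Partition-refinement fixed point:
  B0 = {p0, q1}
  B1 = {p1, q2}
  B2 = {q0}
p0 ∈ B0, q0 ∈ B2 → different blocks

not bisimilar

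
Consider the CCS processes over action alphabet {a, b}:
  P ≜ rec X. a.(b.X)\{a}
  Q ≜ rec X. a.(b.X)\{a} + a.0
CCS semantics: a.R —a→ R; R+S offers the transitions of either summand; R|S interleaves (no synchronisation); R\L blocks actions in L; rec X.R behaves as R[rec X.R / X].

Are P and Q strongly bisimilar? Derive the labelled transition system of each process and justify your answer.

LTS(P): 3 reachable states
  u0 = rec X. a.(b.X)\{a} | ··a··> u1
  u1 = (b.(rec X. a.(b.X)\{a}))\{a} | ··b··> u2
  u2 = (rec X. a.(b.X)\{a})\{a} | deadlocked
LTS(Q): 4 reachable states
  v0 = rec X. a.(b.X)\{a} + a.0 | ··a··> v1, ··a··> v2
  v1 = (b.(rec X. a.(b.X)\{a} + a.0))\{a} | ··b··> v3
  v2 = 0 | deadlocked
  v3 = (rec X. a.(b.X)\{a} + a.0)\{a} | deadlocked
Partition-refinement fixed point:
  B0 = {u0}
  B1 = {u1, v1}
  B2 = {u2, v2, v3}
  B3 = {v0}
u0 ∈ B0, v0 ∈ B3 → different blocks

not bisimilar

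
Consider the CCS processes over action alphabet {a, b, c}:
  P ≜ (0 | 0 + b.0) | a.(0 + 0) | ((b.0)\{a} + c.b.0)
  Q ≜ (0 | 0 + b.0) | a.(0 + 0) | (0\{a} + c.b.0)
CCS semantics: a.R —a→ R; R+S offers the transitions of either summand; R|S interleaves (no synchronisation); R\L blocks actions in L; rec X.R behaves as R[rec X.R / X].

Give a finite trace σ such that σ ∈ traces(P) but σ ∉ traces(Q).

Reachable graph of P (16 states):
  u0 = (0 | 0 + b.0) | a.(0 + 0) | ((b.0)\{a} + c.b.0) has moves -a-> u1, -b-> u2, -b-> u3, -c-> u4
  u1 = (0 | 0 + b.0) | (0 + 0) | ((b.0)\{a} + c.b.0) has moves -b-> u5, -b-> u6, -c-> u7
  u2 = (0 | 0 + b.0) | a.(0 + 0) | 0\{a} has moves -a-> u5, -b-> u8
  u3 = 0 | a.(0 + 0) | ((b.0)\{a} + c.b.0) has moves -a-> u6, -b-> u8, -c-> u9
  u4 = (0 | 0 + b.0) | a.(0 + 0) | b.0 has moves -a-> u7, -b-> u10, -b-> u9
  u5 = (0 | 0 + b.0) | (0 + 0) | 0\{a} has moves -b-> u11
  u6 = 0 | (0 + 0) | ((b.0)\{a} + c.b.0) has moves -b-> u11, -c-> u12
  u7 = (0 | 0 + b.0) | (0 + 0) | b.0 has moves -b-> u12, -b-> u13
  u8 = 0 | a.(0 + 0) | 0\{a} has moves -a-> u11
  u9 = 0 | a.(0 + 0) | b.0 has moves -a-> u12, -b-> u14
  u10 = (0 | 0 + b.0) | a.(0 + 0) | 0 has moves -a-> u13, -b-> u14
  u11 = 0 | (0 + 0) | 0\{a} has moves deadlocked
  u12 = 0 | (0 + 0) | b.0 has moves -b-> u15
  u13 = (0 | 0 + b.0) | (0 + 0) | 0 has moves -b-> u15
  u14 = 0 | a.(0 + 0) | 0 has moves -a-> u15
  u15 = 0 | (0 + 0) | 0 has moves deadlocked
Reachable graph of Q (12 states):
  v0 = (0 | 0 + b.0) | a.(0 + 0) | (0\{a} + c.b.0) has moves -a-> v1, -b-> v2, -c-> v3
  v1 = (0 | 0 + b.0) | (0 + 0) | (0\{a} + c.b.0) has moves -b-> v4, -c-> v5
  v2 = 0 | a.(0 + 0) | (0\{a} + c.b.0) has moves -a-> v4, -c-> v6
  v3 = (0 | 0 + b.0) | a.(0 + 0) | b.0 has moves -a-> v5, -b-> v6, -b-> v7
  v4 = 0 | (0 + 0) | (0\{a} + c.b.0) has moves -c-> v8
  v5 = (0 | 0 + b.0) | (0 + 0) | b.0 has moves -b-> v8, -b-> v9
  v6 = 0 | a.(0 + 0) | b.0 has moves -a-> v8, -b-> v10
  v7 = (0 | 0 + b.0) | a.(0 + 0) | 0 has moves -a-> v9, -b-> v10
  v8 = 0 | (0 + 0) | b.0 has moves -b-> v11
  v9 = (0 | 0 + b.0) | (0 + 0) | 0 has moves -b-> v11
  v10 = 0 | a.(0 + 0) | 0 has moves -a-> v11
  v11 = 0 | (0 + 0) | 0 has moves deadlocked
Run σ = ⟨bb⟩ on P: start {u0}
  step 1 (b): {u2, u3}
  step 2 (b): {u8}
  P completes σ.
Run σ = ⟨bb⟩ on Q: start {v0}
  step 1 (b): {v2}
  step 2 (b): ∅ (Q stuck)

bb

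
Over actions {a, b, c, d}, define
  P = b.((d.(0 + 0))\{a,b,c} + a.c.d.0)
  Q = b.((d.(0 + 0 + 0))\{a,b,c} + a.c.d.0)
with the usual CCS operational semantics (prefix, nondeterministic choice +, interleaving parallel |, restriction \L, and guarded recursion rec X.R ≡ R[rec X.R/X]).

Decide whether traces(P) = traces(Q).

Reachable graph of P (6 states):
  m0 = b.((d.(0 + 0))\{a,b,c} + a.c.d.0) ⊢ =b=> m1
  m1 = (d.(0 + 0))\{a,b,c} + a.c.d.0 ⊢ =a=> m2, =d=> m3
  m2 = c.d.0 ⊢ =c=> m4
  m3 = (0 + 0)\{a,b,c} ⊢ (no moves)
  m4 = d.0 ⊢ =d=> m5
  m5 = 0 ⊢ (no moves)
Reachable graph of Q (6 states):
  n0 = b.((d.(0 + 0 + 0))\{a,b,c} + a.c.d.0) ⊢ =b=> n1
  n1 = (d.(0 + 0 + 0))\{a,b,c} + a.c.d.0 ⊢ =a=> n2, =d=> n3
  n2 = c.d.0 ⊢ =c=> n4
  n3 = (0 + 0 + 0)\{a,b,c} ⊢ (no moves)
  n4 = d.0 ⊢ =d=> n5
  n5 = 0 ⊢ (no moves)
Partition-refinement fixed point:
  B0 = {m0, n0}
  B1 = {m1, n1}
  B2 = {m3, m5, n3, n5}
  B3 = {m2, n2}
  B4 = {m4, n4}
m0 ∈ B0, n0 ∈ B0 → same block
Bisimilar ⇒ trace-equivalent.

trace-equivalent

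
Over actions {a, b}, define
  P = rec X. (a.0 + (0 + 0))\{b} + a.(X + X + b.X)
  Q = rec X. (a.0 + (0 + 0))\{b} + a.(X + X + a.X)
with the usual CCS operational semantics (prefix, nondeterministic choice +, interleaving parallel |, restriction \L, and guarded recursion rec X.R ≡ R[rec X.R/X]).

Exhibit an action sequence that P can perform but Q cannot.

ab

P's transition system — 3 states:
  u0 = rec X. (a.0 + (0 + 0))\{b} + a.(X + X + b.X) :: -a-> u1, -a-> u2
  u1 = (rec X. (a.0 + (0 + 0))\{b} + a.(X + X + b.X)) + (rec X. (a.0 + (0 + 0))\{b} + a.(X + X + b.X)) + b.(rec X. (a.0 + (0 + 0))\{b} + a.(X + X + b.X)) :: -a-> u1, -a-> u2, -b-> u0
  u2 = 0\{b} :: deadlocked
Q's transition system — 3 states:
  v0 = rec X. (a.0 + (0 + 0))\{b} + a.(X + X + a.X) :: -a-> v1, -a-> v2
  v1 = (rec X. (a.0 + (0 + 0))\{b} + a.(X + X + a.X)) + (rec X. (a.0 + (0 + 0))\{b} + a.(X + X + a.X)) + a.(rec X. (a.0 + (0 + 0))\{b} + a.(X + X + a.X)) :: -a-> v0, -a-> v1, -a-> v2
  v2 = 0\{b} :: deadlocked
Run σ = ⟨ab⟩ on P: start {u0}
  [1] a ⇒ {u1, u2}
  [2] b ⇒ {u0}
  ✓ P
Run σ = ⟨ab⟩ on Q: start {v0}
  [1] a ⇒ {v1, v2}
  [2] b ⇒ no successor for Q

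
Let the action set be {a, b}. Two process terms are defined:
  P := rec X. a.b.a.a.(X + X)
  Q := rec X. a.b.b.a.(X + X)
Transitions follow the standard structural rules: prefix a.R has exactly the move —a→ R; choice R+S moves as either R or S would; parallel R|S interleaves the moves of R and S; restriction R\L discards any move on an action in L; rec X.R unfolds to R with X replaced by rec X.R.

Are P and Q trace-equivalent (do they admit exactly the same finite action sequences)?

traces(P) ≠ traces(Q) — witness ⟨aba⟩

P's transition system — 5 states:
  u0 = rec X. a.b.a.a.(X + X) has moves —a→ u1
  u1 = b.a.a.((rec X. a.b.a.a.(X + X)) + (rec X. a.b.a.a.(X + X))) has moves —b→ u2
  u2 = a.a.((rec X. a.b.a.a.(X + X)) + (rec X. a.b.a.a.(X + X))) has moves —a→ u3
  u3 = a.((rec X. a.b.a.a.(X + X)) + (rec X. a.b.a.a.(X + X))) has moves —a→ u4
  u4 = (rec X. a.b.a.a.(X + X)) + (rec X. a.b.a.a.(X + X)) has moves —a→ u1
Q's transition system — 5 states:
  v0 = rec X. a.b.b.a.(X + X) has moves —a→ v1
  v1 = b.b.a.((rec X. a.b.b.a.(X + X)) + (rec X. a.b.b.a.(X + X))) has moves —b→ v2
  v2 = b.a.((rec X. a.b.b.a.(X + X)) + (rec X. a.b.b.a.(X + X))) has moves —b→ v3
  v3 = a.((rec X. a.b.b.a.(X + X)) + (rec X. a.b.b.a.(X + X))) has moves —a→ v4
  v4 = (rec X. a.b.b.a.(X + X)) + (rec X. a.b.b.a.(X + X)) has moves —a→ v1
Executing aba from P (initial set {u0}):
  [1] a ⇒ {u1}
  [2] b ⇒ {u2}
  [3] a ⇒ {u3}
  — P admits the full trace.
Executing aba from Q (initial set {v0}):
  [1] a ⇒ {v1}
  [2] b ⇒ {v2}
  [3] a ⇒ ∅ (Q stuck)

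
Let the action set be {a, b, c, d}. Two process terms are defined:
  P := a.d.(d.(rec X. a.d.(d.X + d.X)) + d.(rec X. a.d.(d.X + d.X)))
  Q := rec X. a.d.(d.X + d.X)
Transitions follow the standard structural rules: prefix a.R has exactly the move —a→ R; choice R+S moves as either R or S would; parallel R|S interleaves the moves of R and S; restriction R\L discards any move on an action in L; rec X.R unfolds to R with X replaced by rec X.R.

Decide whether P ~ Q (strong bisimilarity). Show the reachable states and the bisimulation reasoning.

P ~ Q

P's transition system — 4 states:
  u0 = a.d.(d.(rec X. a.d.(d.X + d.X)) + d.(rec X. a.d.(d.X + d.X))) has moves --a--▸ u1
  u1 = d.(d.(rec X. a.d.(d.X + d.X)) + d.(rec X. a.d.(d.X + d.X))) has moves --d--▸ u2
  u2 = d.(rec X. a.d.(d.X + d.X)) + d.(rec X. a.d.(d.X + d.X)) has moves --d--▸ u3
  u3 = rec X. a.d.(d.X + d.X) has moves --a--▸ u1
Q's transition system — 3 states:
  v0 = rec X. a.d.(d.X + d.X) has moves --a--▸ v1
  v1 = d.(d.(rec X. a.d.(d.X + d.X)) + d.(rec X. a.d.(d.X + d.X))) has moves --d--▸ v2
  v2 = d.(rec X. a.d.(d.X + d.X)) + d.(rec X. a.d.(d.X + d.X)) has moves --d--▸ v0
Coarsest stable partition (strong bisimilarity classes):
  B0 = {u0, u3, v0}
  B1 = {u1, v1}
  B2 = {u2, v2}
u0 ∈ B0, v0 ∈ B0 → same block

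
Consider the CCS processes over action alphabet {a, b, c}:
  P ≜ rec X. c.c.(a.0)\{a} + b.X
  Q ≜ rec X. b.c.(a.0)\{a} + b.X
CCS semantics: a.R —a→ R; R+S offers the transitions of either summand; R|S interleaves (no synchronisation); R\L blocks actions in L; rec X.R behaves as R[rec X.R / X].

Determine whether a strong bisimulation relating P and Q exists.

P's transition system — 3 states:
  u0 = rec X. c.c.(a.0)\{a} + b.X :: -b-> u0, -c-> u1
  u1 = c.(a.0)\{a} :: -c-> u2
  u2 = (a.0)\{a} :: (no moves)
Q's transition system — 3 states:
  v0 = rec X. b.c.(a.0)\{a} + b.X :: -b-> v0, -b-> v1
  v1 = c.(a.0)\{a} :: -c-> v2
  v2 = (a.0)\{a} :: (no moves)
Bisimilarity quotient blocks:
  B0 = {u0}
  B1 = {u1, v1}
  B2 = {u2, v2}
  B3 = {v0}
u0 ∈ B0, v0 ∈ B3 → different blocks

not bisimilar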